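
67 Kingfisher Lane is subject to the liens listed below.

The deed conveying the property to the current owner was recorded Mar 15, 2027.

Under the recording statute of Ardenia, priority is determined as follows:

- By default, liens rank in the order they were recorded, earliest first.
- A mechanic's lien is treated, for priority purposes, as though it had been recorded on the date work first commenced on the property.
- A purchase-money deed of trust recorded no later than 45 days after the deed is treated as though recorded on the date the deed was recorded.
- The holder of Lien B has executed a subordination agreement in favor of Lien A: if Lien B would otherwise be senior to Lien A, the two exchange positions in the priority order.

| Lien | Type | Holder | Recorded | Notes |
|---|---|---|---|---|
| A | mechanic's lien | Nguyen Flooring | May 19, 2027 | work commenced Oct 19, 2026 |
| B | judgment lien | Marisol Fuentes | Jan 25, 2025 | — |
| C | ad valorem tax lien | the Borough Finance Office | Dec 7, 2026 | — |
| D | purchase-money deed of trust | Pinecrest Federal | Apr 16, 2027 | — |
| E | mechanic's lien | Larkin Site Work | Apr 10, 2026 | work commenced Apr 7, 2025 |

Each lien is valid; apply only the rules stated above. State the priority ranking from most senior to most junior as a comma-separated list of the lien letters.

Effective dates: A is treated as recorded Oct 19, 2026, the work-commencement date; D was recorded within the 45-day window, so its effective date is the deed date Mar 15, 2027; E's effective date is Apr 7, 2025, when work began.
By effective date, earliest first: B (Jan 25, 2025), E (Apr 7, 2025), A (Oct 19, 2026), C (Dec 7, 2026), D (Mar 15, 2027).
The subordination applies — B was senior to A — so B and A swap.

A, E, B, C, D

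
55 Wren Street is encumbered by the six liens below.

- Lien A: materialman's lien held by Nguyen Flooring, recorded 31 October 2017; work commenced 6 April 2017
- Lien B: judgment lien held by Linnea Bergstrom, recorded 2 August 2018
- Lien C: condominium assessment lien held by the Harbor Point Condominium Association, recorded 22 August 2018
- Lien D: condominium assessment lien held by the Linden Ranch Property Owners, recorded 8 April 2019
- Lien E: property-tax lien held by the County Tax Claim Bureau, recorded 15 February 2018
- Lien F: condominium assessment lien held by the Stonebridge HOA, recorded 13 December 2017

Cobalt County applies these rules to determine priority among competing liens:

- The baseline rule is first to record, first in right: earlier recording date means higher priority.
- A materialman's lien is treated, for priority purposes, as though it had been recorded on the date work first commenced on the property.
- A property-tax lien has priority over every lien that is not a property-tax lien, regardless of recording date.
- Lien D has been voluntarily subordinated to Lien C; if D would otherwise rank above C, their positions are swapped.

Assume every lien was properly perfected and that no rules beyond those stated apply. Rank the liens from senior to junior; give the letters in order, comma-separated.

E, A, F, B, C, D

First, effective dates: A is treated as recorded 6 April 2017, the work-commencement date.
E is a property-tax lien and takes priority over every other lien.
Remaining liens by effective date: A (6 April 2017), F (13 December 2017), B (2 August 2018), C (22 August 2018), D (8 April 2019).
Since D is not senior to C, the subordination leaves the order unchanged.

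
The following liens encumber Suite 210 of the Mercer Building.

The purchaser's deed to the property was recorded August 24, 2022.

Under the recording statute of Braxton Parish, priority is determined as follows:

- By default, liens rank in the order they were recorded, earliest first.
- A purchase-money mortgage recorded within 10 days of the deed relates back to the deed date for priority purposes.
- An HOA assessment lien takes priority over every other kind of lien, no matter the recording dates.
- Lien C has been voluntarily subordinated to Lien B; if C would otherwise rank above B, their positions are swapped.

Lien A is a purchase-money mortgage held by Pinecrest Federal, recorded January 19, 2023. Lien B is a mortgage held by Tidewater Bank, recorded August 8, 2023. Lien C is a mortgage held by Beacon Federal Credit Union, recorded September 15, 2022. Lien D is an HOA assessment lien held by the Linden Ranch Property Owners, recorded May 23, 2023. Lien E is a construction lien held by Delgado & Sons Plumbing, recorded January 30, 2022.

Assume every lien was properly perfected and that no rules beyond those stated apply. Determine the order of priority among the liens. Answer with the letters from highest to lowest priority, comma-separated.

D, E, B, A, C

Adjusting effective dates: A missed the 10-day window (148 days after the deed), so its recording date stands.
D is an HOA assessment lien and takes priority over every other lien.
Ordering the rest by effective date: E (January 30, 2022), C (September 15, 2022), A (January 19, 2023), B (August 8, 2023).
Because C would otherwise rank above B, the subordination swaps them.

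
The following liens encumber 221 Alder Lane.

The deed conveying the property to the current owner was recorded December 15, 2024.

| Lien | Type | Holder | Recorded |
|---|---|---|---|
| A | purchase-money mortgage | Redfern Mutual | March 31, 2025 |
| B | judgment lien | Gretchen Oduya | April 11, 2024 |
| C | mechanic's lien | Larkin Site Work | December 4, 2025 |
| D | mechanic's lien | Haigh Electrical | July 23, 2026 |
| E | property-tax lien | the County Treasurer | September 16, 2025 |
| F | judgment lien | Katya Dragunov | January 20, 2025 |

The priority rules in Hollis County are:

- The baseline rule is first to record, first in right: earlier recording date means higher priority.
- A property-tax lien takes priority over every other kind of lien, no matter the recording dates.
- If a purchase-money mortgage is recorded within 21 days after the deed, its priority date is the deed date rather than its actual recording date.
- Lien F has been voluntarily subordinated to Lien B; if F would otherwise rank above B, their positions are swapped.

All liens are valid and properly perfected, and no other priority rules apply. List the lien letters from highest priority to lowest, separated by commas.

Adjusting effective dates: A was recorded 106 days after the deed — beyond 21 days — so no relation-back applies.
E is a property-tax lien and takes priority over every other lien.
Remaining liens by effective date: B (April 11, 2024), F (January 20, 2025), A (March 31, 2025), C (December 4, 2025), D (July 23, 2026).
F already ranks below B; the subordination has no effect.

E, B, F, A, C, D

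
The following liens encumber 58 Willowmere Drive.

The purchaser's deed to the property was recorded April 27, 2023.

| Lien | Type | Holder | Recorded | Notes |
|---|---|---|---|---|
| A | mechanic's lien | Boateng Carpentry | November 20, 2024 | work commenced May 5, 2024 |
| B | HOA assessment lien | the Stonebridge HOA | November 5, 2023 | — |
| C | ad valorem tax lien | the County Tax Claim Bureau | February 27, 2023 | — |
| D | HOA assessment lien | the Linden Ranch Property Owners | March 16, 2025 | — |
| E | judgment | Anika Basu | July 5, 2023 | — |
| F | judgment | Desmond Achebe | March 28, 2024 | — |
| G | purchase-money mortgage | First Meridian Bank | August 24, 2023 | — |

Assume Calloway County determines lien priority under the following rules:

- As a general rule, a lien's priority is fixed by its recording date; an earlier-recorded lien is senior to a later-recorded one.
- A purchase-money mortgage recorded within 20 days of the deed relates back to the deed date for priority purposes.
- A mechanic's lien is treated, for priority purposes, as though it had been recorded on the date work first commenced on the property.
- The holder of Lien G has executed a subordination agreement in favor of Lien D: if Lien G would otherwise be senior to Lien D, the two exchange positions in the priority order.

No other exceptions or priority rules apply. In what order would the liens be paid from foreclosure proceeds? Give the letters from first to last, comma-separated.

First, effective dates: A relates back to May 5, 2024 (work commenced); G missed the 20-day window (119 days after the deed), so its recording date stands.
Ordering by effective date: C (February 27, 2023), E (July 5, 2023), G (August 24, 2023), B (November 5, 2023), F (March 28, 2024), A (May 5, 2024), D (March 16, 2025).
G would otherwise be senior to D, so under the subordination agreement G and D exchange positions.

C, E, D, B, F, A, G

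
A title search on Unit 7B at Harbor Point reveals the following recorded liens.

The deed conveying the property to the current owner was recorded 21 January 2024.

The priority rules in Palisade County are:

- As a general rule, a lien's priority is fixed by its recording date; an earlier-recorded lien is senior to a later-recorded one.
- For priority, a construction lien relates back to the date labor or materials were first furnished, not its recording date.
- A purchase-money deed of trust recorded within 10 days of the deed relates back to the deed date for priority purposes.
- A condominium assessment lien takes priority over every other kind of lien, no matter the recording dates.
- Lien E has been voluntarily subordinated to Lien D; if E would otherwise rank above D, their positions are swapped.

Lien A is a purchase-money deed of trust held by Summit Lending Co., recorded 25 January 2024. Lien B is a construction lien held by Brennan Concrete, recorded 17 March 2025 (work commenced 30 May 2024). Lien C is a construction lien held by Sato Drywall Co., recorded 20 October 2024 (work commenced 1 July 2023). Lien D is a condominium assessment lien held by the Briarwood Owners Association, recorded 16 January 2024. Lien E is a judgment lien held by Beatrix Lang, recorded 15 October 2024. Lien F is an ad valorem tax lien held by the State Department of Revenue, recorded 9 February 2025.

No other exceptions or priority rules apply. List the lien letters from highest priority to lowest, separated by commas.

Effective dates after the stated exceptions: A's effective date is the deed date, 21 January 2024; B's effective date is 30 May 2024, when work began; C relates back to 1 July 2023 (work commenced).
D, as a condominium assessment lien, has superpriority and ranks first.
Among the remaining liens, by effective date: C (1 July 2023), A (21 January 2024), B (30 May 2024), E (15 October 2024), F (9 February 2025).
E already ranks below D; the subordination has no effect.

D, C, A, B, E, F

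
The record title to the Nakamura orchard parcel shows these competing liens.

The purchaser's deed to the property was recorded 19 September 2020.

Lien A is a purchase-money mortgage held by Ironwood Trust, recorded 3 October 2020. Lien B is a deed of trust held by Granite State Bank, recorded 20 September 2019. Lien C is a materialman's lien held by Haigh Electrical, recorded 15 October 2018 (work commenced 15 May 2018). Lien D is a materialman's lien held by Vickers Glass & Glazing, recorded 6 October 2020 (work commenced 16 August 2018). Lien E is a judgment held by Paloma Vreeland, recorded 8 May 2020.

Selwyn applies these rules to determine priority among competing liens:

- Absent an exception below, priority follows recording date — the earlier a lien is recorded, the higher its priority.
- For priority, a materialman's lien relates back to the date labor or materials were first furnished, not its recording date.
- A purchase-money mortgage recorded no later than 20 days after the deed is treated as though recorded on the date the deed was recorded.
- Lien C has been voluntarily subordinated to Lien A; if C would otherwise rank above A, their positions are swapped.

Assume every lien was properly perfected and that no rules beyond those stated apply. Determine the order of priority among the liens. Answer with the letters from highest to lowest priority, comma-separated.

First, effective dates: A was recorded within the 20-day window, so its effective date is the deed date 19 September 2020; C's effective date is 15 May 2018, when work began; D is treated as recorded 16 August 2018, the work-commencement date.
By effective date, earliest first: C (15 May 2018), D (16 August 2018), B (20 September 2019), E (8 May 2020), A (19 September 2020).
C is senior to A before the subordination, so the two trade places.

A, D, B, E, C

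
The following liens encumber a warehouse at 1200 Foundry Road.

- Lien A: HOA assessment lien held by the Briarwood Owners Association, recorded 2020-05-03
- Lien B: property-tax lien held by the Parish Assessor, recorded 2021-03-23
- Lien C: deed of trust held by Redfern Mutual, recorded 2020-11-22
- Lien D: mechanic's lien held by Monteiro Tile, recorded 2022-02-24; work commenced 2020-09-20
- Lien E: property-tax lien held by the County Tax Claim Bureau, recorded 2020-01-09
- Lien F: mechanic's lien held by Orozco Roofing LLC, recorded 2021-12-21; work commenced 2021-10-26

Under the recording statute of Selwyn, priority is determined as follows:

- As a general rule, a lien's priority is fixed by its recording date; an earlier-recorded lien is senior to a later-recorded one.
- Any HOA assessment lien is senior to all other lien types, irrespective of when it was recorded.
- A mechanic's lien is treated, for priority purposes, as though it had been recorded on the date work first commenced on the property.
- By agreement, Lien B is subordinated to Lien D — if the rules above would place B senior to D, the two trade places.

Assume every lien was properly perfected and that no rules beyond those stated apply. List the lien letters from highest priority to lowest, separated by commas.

A, E, D, C, B, F

First, effective dates: D relates back to 2020-09-20 (work commenced); F relates back to 2021-10-26 (work commenced).
A is an HOA assessment lien and takes priority over every other lien.
Ordering the rest by effective date: E (2020-01-09), D (2020-09-20), C (2020-11-22), B (2021-03-23), F (2021-10-26).
B already ranks below D; the subordination has no effect.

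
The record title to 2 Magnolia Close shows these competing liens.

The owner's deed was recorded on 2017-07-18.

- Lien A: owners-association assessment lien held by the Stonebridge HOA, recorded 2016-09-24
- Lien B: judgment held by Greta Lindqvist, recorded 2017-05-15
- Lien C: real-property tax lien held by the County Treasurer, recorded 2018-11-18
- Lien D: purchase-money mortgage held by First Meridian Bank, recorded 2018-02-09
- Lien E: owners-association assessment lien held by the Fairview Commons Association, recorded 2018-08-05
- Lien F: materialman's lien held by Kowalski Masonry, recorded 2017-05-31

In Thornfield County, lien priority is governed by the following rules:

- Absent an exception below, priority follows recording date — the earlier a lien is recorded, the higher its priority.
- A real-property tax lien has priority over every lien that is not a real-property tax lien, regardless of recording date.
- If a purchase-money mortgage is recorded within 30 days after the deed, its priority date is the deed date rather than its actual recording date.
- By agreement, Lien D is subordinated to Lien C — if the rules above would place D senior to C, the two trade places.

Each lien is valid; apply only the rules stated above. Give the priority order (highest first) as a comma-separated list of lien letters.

C, A, B, F, D, E

Effective dates after the stated exceptions: D missed the 30-day window (206 days after the deed), so its recording date stands.
C is a real-property tax lien, so it outranks all other liens regardless of date.
Among the remaining liens, by effective date: A (2016-09-24), B (2017-05-15), F (2017-05-31), D (2018-02-09), E (2018-08-05).
Since D is not senior to C, the subordination leaves the order unchanged.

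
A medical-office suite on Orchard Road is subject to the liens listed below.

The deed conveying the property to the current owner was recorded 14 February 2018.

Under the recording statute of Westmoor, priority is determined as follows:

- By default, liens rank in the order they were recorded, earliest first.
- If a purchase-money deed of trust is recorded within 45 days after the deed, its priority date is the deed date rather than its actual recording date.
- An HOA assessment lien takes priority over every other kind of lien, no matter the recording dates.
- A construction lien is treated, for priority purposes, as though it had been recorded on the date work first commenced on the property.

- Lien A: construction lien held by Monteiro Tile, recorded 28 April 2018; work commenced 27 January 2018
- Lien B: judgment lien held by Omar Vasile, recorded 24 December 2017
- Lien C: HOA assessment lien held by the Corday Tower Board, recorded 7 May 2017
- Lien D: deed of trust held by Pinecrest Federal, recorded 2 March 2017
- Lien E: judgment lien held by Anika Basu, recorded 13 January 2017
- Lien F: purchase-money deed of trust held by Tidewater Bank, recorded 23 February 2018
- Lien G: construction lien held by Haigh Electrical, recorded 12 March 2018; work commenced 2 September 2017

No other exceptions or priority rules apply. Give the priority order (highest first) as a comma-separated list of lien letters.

C, E, D, G, B, A, F

Effective dates after the stated exceptions: A relates back to 27 January 2018 (work commenced); F relates back to the deed date 14 February 2018; G relates back to 2 September 2017 (work commenced).
C is an HOA assessment lien and takes priority over every other lien.
Remaining liens by effective date: E (13 January 2017), D (2 March 2017), G (2 September 2017), B (24 December 2017), A (27 January 2018), F (14 February 2018).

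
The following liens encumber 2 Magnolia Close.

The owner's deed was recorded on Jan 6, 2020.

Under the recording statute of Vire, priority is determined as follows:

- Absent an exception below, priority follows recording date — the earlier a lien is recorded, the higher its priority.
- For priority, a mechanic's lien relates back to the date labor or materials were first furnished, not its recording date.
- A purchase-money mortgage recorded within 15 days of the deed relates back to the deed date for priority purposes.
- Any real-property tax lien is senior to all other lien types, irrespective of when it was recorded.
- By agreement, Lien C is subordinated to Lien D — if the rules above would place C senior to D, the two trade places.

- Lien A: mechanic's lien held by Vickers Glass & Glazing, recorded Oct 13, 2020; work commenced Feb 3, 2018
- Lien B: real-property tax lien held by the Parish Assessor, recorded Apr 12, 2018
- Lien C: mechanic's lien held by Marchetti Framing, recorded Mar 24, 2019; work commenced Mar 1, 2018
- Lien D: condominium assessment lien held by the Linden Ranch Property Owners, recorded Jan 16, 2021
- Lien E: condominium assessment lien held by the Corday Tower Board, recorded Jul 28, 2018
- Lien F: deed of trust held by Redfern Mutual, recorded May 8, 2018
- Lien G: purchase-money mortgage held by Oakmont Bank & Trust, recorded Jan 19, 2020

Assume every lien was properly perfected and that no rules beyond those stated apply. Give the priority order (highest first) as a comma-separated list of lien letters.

Adjusting effective dates: A's effective date is Feb 3, 2018, when work began; C relates back to Mar 1, 2018 (work commenced); G's effective date is the deed date, Jan 6, 2020.
As a real-property tax lien, B is senior to every other lien.
The other liens, earliest effective date first: A (Feb 3, 2018), C (Mar 1, 2018), F (May 8, 2018), E (Jul 28, 2018), G (Jan 6, 2020), D (Jan 16, 2021).
C is senior to D before the subordination, so the two trade places.

B, A, D, F, E, G, C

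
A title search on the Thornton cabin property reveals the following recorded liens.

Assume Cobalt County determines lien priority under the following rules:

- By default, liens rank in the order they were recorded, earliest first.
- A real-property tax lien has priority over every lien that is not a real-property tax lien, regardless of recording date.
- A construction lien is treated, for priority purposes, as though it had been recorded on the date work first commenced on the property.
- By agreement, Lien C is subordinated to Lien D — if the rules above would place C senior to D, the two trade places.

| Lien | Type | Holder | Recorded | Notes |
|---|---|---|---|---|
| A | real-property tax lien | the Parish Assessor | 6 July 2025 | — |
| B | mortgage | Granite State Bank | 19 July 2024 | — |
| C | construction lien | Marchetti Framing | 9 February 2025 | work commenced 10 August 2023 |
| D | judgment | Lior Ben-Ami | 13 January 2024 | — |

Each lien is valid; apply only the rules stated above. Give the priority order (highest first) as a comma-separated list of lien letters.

Effective dates: C's effective date is 10 August 2023, when work began.
A is a real-property tax lien and takes priority over every other lien.
Ordering the rest by effective date: C (10 August 2023), D (13 January 2024), B (19 July 2024).
C would otherwise be senior to D, so under the subordination agreement C and D exchange positions.

A, D, C, B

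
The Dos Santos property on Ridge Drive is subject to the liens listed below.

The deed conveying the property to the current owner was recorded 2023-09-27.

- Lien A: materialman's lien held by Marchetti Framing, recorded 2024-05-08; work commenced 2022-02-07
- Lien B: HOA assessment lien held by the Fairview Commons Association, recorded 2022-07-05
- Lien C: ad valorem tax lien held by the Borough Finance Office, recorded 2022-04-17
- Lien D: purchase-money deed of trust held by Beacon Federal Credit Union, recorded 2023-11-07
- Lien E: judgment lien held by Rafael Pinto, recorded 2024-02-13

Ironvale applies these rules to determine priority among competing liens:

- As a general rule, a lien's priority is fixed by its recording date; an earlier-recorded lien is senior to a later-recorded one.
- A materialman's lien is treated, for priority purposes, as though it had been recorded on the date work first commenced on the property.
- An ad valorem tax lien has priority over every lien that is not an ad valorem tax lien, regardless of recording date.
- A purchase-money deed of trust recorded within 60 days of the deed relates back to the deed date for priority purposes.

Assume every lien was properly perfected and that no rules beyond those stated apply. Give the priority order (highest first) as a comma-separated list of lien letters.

C, A, B, D, E

Effective dates after the stated exceptions: A's effective date is 2022-02-07, when work began; D was recorded within the 60-day window, so its effective date is the deed date 2023-09-27.
C is an ad valorem tax lien and takes priority over every other lien.
The other liens, earliest effective date first: A (2022-02-07), B (2022-07-05), D (2023-09-27), E (2024-02-13).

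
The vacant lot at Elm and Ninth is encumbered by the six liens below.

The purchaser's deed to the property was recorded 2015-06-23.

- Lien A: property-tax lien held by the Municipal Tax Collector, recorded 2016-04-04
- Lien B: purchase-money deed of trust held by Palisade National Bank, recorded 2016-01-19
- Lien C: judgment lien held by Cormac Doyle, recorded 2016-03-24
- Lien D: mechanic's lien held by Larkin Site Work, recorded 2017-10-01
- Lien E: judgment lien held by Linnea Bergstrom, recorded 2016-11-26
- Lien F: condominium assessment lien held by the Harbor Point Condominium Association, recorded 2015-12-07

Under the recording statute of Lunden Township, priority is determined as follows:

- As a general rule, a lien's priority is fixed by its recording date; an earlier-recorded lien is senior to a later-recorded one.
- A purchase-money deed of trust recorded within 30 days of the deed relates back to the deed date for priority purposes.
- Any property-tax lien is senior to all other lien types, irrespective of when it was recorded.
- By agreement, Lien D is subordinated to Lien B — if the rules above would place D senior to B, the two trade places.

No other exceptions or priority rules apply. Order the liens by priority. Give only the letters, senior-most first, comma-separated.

Effective dates after the stated exceptions: B missed the 30-day window (210 days after the deed), so its recording date stands.
A, as a property-tax lien, has superpriority and ranks first.
Ordering the rest by effective date: F (2015-12-07), B (2016-01-19), C (2016-03-24), E (2016-11-26), D (2017-10-01).
D is already junior to B, so the subordination agreement changes nothing.

A, F, B, C, E, D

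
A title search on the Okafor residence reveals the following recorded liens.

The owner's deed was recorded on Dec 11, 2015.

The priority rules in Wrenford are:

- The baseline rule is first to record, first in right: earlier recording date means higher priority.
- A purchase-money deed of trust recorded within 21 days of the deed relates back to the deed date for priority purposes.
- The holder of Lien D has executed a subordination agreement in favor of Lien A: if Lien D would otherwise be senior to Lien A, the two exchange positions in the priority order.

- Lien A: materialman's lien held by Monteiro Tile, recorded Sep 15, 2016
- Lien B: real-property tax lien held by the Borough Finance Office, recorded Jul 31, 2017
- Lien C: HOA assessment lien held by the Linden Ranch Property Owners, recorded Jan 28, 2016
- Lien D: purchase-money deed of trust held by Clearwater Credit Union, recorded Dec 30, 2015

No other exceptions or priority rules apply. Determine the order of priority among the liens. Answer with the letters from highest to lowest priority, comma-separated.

Adjusting effective dates: D relates back to the deed date Dec 11, 2015.
Sorted by effective date: D (Dec 11, 2015), C (Jan 28, 2016), A (Sep 15, 2016), B (Jul 31, 2017).
Because D would otherwise rank above A, the subordination swaps them.

A, C, D, B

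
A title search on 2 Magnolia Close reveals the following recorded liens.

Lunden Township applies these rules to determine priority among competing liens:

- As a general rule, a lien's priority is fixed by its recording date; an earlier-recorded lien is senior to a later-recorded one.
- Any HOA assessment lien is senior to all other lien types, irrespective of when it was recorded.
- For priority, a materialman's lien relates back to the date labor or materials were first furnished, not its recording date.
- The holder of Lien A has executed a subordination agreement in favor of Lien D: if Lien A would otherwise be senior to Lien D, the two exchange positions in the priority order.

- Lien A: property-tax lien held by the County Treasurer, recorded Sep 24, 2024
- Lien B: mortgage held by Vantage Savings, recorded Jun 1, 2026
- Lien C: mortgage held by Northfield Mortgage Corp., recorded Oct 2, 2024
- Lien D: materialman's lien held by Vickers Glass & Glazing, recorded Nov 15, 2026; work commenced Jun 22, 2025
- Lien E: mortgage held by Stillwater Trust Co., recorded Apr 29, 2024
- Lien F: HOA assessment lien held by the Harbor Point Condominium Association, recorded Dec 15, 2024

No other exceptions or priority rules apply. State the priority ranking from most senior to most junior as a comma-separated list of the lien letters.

F, E, D, C, A, B

Effective dates: D relates back to Jun 22, 2025 (work commenced).
F is an HOA assessment lien and takes priority over every other lien.
Ordering the rest by effective date: E (Apr 29, 2024), A (Sep 24, 2024), C (Oct 2, 2024), D (Jun 22, 2025), B (Jun 1, 2026).
A is senior to D before the subordination, so the two trade places.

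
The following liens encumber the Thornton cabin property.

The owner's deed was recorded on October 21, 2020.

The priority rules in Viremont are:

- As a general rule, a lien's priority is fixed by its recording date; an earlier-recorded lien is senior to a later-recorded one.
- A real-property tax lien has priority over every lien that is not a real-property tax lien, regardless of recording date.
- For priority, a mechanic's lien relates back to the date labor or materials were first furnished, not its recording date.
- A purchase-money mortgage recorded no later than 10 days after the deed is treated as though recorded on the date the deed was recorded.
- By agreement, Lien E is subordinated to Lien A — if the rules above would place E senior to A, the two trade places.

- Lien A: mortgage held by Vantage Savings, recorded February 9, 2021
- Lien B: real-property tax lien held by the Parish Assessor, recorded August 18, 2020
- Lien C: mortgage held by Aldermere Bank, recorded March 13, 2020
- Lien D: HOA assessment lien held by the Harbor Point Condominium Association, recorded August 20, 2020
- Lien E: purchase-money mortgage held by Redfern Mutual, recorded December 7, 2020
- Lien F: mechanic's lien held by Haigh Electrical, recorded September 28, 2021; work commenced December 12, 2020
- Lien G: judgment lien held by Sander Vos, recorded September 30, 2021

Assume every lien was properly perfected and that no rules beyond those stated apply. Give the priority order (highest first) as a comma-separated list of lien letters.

B, C, D, A, F, E, G

Effective dates after the stated exceptions: E was recorded 47 days after the deed, outside the 10-day window, so it keeps its recording date; F is treated as recorded December 12, 2020, the work-commencement date.
B is a real-property tax lien, so it outranks all other liens regardless of date.
Ordering the rest by effective date: C (March 13, 2020), D (August 20, 2020), E (December 7, 2020), F (December 12, 2020), A (February 9, 2021), G (September 30, 2021).
Because E would otherwise rank above A, the subordination swaps them.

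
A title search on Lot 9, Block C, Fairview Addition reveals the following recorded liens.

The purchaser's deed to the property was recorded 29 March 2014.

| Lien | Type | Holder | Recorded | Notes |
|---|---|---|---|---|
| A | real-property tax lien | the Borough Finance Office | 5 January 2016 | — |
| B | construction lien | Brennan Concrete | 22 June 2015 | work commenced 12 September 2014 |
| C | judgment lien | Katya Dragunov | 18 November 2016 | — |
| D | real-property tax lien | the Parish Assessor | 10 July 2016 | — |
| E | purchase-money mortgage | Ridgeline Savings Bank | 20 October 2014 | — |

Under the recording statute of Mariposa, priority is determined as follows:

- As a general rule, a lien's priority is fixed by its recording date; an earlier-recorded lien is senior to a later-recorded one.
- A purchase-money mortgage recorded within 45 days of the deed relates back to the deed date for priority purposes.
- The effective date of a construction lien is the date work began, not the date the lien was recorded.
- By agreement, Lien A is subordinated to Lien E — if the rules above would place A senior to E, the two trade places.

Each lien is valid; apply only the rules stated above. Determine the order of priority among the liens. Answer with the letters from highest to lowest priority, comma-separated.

Effective dates after the stated exceptions: B relates back to 12 September 2014 (work commenced); E was recorded 205 days after the deed, outside the 45-day window, so it keeps its recording date.
Ordering by effective date: B (12 September 2014), E (20 October 2014), A (5 January 2016), D (10 July 2016), C (18 November 2016).
A already ranks below E; the subordination has no effect.

B, E, A, D, C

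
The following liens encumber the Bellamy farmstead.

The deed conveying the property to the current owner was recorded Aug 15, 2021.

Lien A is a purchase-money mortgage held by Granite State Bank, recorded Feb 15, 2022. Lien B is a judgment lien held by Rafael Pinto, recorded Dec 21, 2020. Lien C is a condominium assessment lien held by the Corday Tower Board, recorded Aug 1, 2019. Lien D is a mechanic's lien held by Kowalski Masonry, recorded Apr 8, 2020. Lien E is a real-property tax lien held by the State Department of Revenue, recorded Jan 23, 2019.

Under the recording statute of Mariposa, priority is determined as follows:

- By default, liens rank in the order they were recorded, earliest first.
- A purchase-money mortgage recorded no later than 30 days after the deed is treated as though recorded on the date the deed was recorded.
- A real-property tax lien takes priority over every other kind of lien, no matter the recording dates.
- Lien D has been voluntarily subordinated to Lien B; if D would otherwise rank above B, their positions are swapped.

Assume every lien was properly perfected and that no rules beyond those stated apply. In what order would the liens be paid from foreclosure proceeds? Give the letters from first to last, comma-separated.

E, C, B, D, A

Effective dates after the stated exceptions: A was recorded 184 days after the deed — beyond 30 days — so no relation-back applies.
E is a real-property tax lien, so it outranks all other liens regardless of date.
Remaining liens by effective date: C (Aug 1, 2019), D (Apr 8, 2020), B (Dec 21, 2020), A (Feb 15, 2022).
D is senior to B before the subordination, so the two trade places.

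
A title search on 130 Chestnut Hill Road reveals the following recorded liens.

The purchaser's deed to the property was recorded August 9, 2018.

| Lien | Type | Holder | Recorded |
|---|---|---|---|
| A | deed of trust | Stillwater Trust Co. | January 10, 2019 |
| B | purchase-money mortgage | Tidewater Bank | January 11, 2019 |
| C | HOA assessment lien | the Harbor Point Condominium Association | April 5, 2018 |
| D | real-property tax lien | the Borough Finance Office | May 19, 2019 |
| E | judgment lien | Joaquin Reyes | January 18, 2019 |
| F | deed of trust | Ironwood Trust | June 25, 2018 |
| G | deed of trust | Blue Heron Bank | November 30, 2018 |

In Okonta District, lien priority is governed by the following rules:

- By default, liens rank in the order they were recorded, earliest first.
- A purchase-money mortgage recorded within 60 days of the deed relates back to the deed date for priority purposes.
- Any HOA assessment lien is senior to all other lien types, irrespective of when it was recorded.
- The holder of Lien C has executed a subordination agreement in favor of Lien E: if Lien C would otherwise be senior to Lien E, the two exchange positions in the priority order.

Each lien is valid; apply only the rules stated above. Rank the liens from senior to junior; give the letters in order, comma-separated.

E, F, G, A, B, C, D

Effective dates: B was recorded 155 days after the deed — beyond 60 days — so no relation-back applies.
C is an HOA assessment lien and takes priority over every other lien.
Remaining liens by effective date: F (June 25, 2018), G (November 30, 2018), A (January 10, 2019), B (January 11, 2019), E (January 18, 2019), D (May 19, 2019).
Because C would otherwise rank above E, the subordination swaps them.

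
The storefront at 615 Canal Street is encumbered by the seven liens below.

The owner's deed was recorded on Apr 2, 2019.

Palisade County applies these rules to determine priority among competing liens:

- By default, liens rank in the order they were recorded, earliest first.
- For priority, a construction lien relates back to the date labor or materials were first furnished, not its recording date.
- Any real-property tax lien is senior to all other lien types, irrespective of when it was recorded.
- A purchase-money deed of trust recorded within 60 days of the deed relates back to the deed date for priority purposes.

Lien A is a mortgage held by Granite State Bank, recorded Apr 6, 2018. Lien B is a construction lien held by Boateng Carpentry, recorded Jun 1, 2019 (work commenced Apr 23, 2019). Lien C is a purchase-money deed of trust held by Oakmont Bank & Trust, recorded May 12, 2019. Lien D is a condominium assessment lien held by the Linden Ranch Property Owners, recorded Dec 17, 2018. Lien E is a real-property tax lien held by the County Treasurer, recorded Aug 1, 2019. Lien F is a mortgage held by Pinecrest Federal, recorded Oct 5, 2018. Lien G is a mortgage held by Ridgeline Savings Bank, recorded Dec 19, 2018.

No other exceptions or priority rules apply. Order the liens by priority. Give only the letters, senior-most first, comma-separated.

Effective dates after the stated exceptions: B is treated as recorded Apr 23, 2019, the work-commencement date; C was recorded within the 60-day window, so its effective date is the deed date Apr 2, 2019.
As a real-property tax lien, E is senior to every other lien.
The other liens, earliest effective date first: A (Apr 6, 2018), F (Oct 5, 2018), D (Dec 17, 2018), G (Dec 19, 2018), C (Apr 2, 2019), B (Apr 23, 2019).

E, A, F, D, G, C, B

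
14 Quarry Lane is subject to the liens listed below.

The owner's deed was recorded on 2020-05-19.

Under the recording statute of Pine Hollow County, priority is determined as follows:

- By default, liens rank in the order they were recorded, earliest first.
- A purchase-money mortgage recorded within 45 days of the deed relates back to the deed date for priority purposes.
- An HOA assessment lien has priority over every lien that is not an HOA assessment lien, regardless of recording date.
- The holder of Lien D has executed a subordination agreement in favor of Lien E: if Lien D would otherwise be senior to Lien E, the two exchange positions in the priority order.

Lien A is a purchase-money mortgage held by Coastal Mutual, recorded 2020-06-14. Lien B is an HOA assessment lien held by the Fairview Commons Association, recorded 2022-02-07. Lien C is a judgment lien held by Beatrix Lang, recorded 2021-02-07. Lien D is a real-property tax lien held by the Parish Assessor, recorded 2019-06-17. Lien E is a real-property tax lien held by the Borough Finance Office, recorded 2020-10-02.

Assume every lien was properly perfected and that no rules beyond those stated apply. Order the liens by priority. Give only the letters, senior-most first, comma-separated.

Effective dates: A relates back to the deed date 2020-05-19.
B is an HOA assessment lien, so it outranks all other liens regardless of date.
Ordering the rest by effective date: D (2019-06-17), A (2020-05-19), E (2020-10-02), C (2021-02-07).
The subordination applies — D was senior to E — so D and E swap.

B, E, A, D, C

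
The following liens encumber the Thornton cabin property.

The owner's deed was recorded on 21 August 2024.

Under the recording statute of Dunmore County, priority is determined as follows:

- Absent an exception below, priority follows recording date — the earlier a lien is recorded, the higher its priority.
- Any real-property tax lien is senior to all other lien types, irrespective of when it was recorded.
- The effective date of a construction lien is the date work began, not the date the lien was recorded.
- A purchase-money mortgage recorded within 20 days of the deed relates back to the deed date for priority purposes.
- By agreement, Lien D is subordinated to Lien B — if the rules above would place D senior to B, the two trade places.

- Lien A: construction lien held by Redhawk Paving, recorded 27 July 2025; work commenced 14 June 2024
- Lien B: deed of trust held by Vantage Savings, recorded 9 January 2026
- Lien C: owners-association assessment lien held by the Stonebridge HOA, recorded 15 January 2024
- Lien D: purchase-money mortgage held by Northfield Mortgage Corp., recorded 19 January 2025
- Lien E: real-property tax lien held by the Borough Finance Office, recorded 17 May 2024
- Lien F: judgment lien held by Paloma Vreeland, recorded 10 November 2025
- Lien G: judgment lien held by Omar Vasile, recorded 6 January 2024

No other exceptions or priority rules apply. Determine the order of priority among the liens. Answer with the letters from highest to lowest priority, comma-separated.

E, G, C, A, B, F, D

Effective dates: A's effective date is 14 June 2024, when work began; D was recorded 151 days after the deed, outside the 20-day window, so it keeps its recording date.
As a real-property tax lien, E is senior to every other lien.
Among the remaining liens, by effective date: G (6 January 2024), C (15 January 2024), A (14 June 2024), D (19 January 2025), F (10 November 2025), B (9 January 2026).
D would otherwise be senior to B, so under the subordination agreement D and B exchange positions.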